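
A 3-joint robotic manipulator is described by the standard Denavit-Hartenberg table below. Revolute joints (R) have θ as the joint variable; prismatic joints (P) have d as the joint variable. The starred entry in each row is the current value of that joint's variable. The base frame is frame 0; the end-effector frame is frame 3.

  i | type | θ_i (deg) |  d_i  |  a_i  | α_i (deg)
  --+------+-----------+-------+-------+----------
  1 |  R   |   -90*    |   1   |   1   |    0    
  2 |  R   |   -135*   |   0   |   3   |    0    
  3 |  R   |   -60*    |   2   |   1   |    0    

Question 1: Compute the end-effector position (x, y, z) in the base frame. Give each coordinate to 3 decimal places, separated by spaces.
after link 1: o_1 = (0.0000, -1.0000, 1.0000)
after link 2: o_2 = (-2.1213, 1.1213, 1.0000)
after link 3: o_3 = (-1.8625, 2.0872, 3.0000)

-1.863 2.087 3.000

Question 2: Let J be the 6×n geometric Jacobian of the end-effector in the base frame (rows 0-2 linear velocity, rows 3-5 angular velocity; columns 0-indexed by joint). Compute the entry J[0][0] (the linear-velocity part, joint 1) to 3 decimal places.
axis z_0 = ẑ; lever o_n−o_0 = (-1.8625,2.0872,3.0000)
cross product → J_v[:, 0] = (-2.0872,-1.8625,0.0000)
J_ω[:, 0] = z_0
entry J[0][0] = -2.0872

-2.087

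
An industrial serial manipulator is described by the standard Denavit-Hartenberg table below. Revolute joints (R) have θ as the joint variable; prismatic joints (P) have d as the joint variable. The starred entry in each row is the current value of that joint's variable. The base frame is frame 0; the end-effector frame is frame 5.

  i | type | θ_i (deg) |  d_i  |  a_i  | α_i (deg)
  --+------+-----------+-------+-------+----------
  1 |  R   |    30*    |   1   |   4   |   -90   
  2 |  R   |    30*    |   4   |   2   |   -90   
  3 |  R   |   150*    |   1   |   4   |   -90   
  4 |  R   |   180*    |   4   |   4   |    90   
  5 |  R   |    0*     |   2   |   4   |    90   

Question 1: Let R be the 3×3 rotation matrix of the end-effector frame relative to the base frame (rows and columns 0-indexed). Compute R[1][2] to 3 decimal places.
-0.533

End-effector z-axis (col 2 of R) = (0.8080,-0.5335,-0.2500)
R[1][2] = -0.5335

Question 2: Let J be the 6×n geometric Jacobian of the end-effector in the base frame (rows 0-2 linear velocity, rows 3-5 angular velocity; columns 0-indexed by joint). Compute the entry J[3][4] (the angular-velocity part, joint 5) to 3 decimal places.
axis z_4 = (0.4330,0.2500,0.8660); lever o_n−o_4 = (2.4641,3.7321,0.0000)
cross product → J_v[:, 4] = (-3.2321,2.1340,1.0000)
J_ω[:, 4] = z_4
entry J[3][4] = 0.4330

0.433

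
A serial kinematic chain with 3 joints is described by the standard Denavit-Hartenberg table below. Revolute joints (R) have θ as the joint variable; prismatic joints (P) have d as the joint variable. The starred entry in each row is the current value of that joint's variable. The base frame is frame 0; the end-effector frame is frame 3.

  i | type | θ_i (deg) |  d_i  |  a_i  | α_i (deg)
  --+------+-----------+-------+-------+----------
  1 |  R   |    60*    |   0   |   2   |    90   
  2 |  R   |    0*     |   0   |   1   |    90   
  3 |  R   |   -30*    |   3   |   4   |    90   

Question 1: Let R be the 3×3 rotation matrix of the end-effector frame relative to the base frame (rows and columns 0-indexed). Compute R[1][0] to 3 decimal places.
1.000

End-effector x-axis (col 0 of R) = (0.0000,1.0000,-0.0000)
R[1][0] = 1.0000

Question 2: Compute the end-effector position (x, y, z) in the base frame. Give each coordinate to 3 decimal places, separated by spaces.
1.500 6.598 -3.000

after link 1: o_1 = (1.0000, 1.7321, 0.0000)
after link 2: o_2 = (1.5000, 2.5981, 0.0000)
after link 3: o_3 = (1.5000, 6.5981, -3.0000)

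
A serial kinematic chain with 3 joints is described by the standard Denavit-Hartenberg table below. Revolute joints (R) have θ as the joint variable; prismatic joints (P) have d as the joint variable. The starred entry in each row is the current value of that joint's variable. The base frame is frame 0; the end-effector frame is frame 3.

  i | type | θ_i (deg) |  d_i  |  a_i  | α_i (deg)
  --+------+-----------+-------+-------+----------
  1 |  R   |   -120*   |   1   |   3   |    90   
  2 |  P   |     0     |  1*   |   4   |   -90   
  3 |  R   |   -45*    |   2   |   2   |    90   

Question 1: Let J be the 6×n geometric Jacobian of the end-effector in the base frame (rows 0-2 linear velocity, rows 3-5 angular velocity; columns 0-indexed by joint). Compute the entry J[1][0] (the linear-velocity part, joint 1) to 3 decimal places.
-6.298

axis z_0 = ẑ; lever o_n−o_0 = (-6.2979,-6.0798,3.0000)
cross product → J_v[:, 0] = (6.0798,-6.2979,0.0000)
J_ω[:, 0] = z_0
entry J[1][0] = -6.2979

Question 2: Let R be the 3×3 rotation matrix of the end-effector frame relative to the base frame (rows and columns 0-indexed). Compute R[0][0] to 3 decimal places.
End-effector x-axis (col 0 of R) = (-0.9659,-0.2588,0.0000)
R[0][0] = -0.9659

-0.966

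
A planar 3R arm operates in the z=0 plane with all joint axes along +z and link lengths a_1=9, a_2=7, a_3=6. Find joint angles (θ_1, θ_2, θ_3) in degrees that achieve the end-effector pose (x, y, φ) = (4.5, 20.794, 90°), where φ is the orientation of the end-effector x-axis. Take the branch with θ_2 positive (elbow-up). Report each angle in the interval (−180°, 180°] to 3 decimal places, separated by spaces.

wrist centre = target − a_3·(cos φ, sin φ) = (4.5000, 14.7940)
cos θ_2 = (239.1124−9²−7²)/(2·9·7) = 0.8660; θ_2 = 30.0062° (elbow-up)
β = atan2(14.7940,4.5000) = 73.0814°; ψ = atan2(3.5007,15.0618) = 13.0843°
θ_1 = β − ψ = 59.9971°
θ_3 = φ − θ_1 − θ_2 = -0.0032° (wrapped to (-180°,180°])

59.997 30.006 -0.003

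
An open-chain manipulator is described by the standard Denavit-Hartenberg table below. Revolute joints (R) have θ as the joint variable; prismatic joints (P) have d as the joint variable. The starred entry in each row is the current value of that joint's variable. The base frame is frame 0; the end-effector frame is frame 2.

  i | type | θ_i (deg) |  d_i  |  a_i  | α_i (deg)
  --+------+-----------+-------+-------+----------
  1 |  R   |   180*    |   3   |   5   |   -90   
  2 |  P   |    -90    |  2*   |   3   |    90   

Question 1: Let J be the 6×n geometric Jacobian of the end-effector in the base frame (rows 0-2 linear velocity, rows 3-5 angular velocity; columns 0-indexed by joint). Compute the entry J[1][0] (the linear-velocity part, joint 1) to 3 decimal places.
axis z_0 = ẑ; lever o_n−o_0 = (-5.0000,-2.0000,6.0000)
cross product → J_v[:, 0] = (2.0000,-5.0000,0.0000)
J_ω[:, 0] = z_0
entry J[1][0] = -5.0000

-5.000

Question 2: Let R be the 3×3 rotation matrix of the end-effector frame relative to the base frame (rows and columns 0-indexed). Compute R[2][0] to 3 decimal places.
End-effector x-axis (col 0 of R) = (-0.0000,0.0000,1.0000)
R[2][0] = 1.0000

1.000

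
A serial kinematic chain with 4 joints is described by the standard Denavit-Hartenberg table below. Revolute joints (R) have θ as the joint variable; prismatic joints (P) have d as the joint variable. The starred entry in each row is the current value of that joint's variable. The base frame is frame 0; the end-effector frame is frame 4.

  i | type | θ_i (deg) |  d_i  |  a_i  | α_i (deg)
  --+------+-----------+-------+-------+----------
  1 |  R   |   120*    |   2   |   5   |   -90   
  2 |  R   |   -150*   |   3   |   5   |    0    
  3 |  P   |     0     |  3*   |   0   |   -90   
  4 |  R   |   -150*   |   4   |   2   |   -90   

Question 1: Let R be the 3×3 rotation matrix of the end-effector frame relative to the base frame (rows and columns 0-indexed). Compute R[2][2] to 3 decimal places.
0.250

End-effector z-axis (col 2 of R) = (-0.5335,-0.8080,0.2500)
R[2][2] = 0.2500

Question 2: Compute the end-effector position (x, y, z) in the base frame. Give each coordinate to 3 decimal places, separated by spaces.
after link 1: o_1 = (-2.5000, 4.3301, 2.0000)
after link 2: o_2 = (-2.9330, -0.9199, 4.5000)
after link 3: o_3 = (-5.5311, -2.4199, 4.5000)
after link 4: o_4 = (-8.1471, 0.1112, 7.0981)

-8.147 0.111 7.098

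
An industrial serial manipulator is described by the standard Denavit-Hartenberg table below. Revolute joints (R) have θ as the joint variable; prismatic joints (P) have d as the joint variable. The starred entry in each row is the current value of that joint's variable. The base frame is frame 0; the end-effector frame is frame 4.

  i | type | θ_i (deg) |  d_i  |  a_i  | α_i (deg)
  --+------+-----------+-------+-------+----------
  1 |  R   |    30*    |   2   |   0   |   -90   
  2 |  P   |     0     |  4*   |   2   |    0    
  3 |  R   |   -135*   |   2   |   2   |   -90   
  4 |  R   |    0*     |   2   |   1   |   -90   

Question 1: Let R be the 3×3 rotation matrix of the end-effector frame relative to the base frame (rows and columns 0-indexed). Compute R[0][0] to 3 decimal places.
-0.612

End-effector x-axis (col 0 of R) = (-0.6124,-0.3536,0.7071)
R[0][0] = -0.6124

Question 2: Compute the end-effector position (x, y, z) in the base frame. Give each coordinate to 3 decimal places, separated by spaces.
-1.880 5.843 5.536

after link 1: o_1 = (0.0000, 0.0000, 2.0000)
after link 2: o_2 = (-0.2679, 4.4641, 2.0000)
after link 3: o_3 = (-2.4927, 5.4890, 3.4142)
after link 4: o_4 = (-1.8803, 5.8426, 5.5355)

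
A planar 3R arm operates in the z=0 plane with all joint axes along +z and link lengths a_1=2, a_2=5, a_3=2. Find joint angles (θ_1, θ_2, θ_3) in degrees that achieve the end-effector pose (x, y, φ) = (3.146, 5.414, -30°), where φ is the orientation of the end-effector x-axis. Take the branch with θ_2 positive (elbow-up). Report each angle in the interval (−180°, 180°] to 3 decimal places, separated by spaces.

wrist centre = target − a_3·(cos φ, sin φ) = (1.4139, 6.4140)
cos θ_2 = (43.1386−2²−5²)/(2·2·5) = 0.7069; θ_2 = 45.0141° (elbow-up)
β = atan2(6.4140,1.4139) = 77.5681°; ψ = atan2(3.5364,5.5347) = 32.5768°
θ_1 = β − ψ = 44.9913°
θ_3 = φ − θ_1 − θ_2 = -120.0055° (wrapped to (-180°,180°])

44.991 45.014 -120.005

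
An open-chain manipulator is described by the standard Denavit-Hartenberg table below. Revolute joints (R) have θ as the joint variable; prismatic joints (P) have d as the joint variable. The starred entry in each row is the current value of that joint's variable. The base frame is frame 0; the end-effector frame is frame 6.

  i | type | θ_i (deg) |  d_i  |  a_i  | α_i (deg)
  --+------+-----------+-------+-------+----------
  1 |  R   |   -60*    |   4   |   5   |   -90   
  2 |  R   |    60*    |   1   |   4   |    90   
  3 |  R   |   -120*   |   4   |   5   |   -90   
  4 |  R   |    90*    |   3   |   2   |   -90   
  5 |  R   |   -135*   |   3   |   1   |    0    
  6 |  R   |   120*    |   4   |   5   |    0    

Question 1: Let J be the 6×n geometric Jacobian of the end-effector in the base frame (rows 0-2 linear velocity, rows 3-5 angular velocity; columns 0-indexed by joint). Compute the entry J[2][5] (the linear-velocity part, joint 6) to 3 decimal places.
2.975

axis z_5 = (0.8750,0.2165,-0.4330); lever o_n−o_5 = (1.1285,3.6794,-5.1174)
cross product → J_v[:, 5] = (0.4853,3.9891,2.9752)
J_ω[:, 5] = z_5
entry J[2][5] = 2.9752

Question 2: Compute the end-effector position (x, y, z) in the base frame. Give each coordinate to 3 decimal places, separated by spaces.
4.114 -6.663 -5.142

after link 1: o_1 = (2.5000, -4.3301, 4.0000)
after link 2: o_2 = (4.3660, -5.5622, 0.5359)
after link 3: o_3 = (1.7231, -9.6447, 4.7010)
after link 4: o_4 = (0.2075, -10.0197, 1.4510)
after link 5: o_5 = (2.9856, -10.3425, -0.0249)
after link 6: o_6 = (4.1142, -6.6630, -5.1423)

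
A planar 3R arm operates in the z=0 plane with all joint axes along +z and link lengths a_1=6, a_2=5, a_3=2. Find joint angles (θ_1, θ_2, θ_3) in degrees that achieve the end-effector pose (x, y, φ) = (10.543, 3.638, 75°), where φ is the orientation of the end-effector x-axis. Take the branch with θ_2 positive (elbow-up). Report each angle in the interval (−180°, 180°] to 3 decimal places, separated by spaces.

wrist centre = target − a_3·(cos φ, sin φ) = (10.0254, 1.7061)
cos θ_2 = (103.4188−6²−5²)/(2·6·5) = 0.7070; θ_2 = 45.0102° (elbow-up)
β = atan2(1.7061,10.0254) = 9.6582°; ψ = atan2(3.5362,9.5349) = 20.3481°
θ_1 = β − ψ = -10.6898°
θ_3 = φ − θ_1 − θ_2 = 40.6796° (wrapped to (-180°,180°])

-10.690 45.010 40.680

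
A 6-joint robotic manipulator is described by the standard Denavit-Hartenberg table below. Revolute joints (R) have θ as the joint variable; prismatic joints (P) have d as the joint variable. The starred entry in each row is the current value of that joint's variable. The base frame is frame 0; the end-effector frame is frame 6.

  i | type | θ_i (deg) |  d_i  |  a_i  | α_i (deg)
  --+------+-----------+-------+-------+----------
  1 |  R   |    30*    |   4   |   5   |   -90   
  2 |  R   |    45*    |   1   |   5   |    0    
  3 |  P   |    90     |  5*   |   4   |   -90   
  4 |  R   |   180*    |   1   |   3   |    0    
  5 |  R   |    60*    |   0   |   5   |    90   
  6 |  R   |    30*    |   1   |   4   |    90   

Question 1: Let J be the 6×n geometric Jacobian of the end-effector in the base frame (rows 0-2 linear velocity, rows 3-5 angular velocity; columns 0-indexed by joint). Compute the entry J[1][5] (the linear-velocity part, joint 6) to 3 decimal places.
axis z_5 = (0.7803,-0.1268,0.6124); lever o_n−o_5 = (-0.8838,2.3765,3.2513)
cross product → J_v[:, 5] = (-1.8677,-3.0783,1.7424)
J_ω[:, 5] = z_5
entry J[1][5] = -3.0783

-3.078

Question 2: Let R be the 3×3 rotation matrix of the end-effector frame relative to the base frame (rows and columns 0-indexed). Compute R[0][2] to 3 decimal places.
0.467

End-effector z-axis (col 2 of R) = (0.4669,0.7696,-0.4356)
R[0][2] = 0.4669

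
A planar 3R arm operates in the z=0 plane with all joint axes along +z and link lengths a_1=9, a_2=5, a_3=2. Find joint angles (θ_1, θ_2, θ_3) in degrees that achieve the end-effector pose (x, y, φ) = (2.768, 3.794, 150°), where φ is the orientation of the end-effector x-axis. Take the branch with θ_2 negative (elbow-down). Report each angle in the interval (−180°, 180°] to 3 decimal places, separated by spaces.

wrist centre = target − a_3·(cos φ, sin φ) = (4.5001, 2.7940)
cos θ_2 = (28.0569−9²−5²)/(2·9·5) = -0.8660; θ_2 = -150.0010° (elbow-down)
β = atan2(2.7940,4.5001) = 31.8354°; ψ = atan2(-2.4999,4.6698) = -28.1617°
θ_1 = β − ψ = 59.9971°
θ_3 = φ − θ_1 − θ_2 = -119.9960° (wrapped to (-180°,180°])

59.997 -150.001 -119.996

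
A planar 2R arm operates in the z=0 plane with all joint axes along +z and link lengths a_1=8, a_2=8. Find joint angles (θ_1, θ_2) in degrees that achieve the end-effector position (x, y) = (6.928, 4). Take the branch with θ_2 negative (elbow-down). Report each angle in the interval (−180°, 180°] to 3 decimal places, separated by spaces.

90.001 -120.001

cos θ_2 = (63.9972−8²−8²)/(2·8·8) = -0.5000; θ_2 = -120.0015° (elbow-down)
β = atan2(4.0000,6.9280) = 30.0007°; ψ = atan2(-6.9281,3.9998) = -60.0007°
θ_1 = β − ψ = 90.0015°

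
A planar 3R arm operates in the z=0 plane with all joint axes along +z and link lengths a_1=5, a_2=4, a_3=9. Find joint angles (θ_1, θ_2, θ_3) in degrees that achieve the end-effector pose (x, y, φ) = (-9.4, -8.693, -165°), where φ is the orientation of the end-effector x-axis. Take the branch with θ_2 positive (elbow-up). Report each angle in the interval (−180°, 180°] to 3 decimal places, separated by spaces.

-134.999 90.007 -120.008

wrist centre = target − a_3·(cos φ, sin φ) = (-0.7067, -6.3636)
cos θ_2 = (40.9951−5²−4²)/(2·5·4) = -0.0001; θ_2 = 90.0070° (elbow-up)
β = atan2(-6.3636,-0.7067) = -96.3366°; ψ = atan2(4.0000,4.9995) = 38.6625°
θ_1 = β − ψ = -134.9991°
θ_3 = φ − θ_1 − θ_2 = -120.0078° (wrapped to (-180°,180°])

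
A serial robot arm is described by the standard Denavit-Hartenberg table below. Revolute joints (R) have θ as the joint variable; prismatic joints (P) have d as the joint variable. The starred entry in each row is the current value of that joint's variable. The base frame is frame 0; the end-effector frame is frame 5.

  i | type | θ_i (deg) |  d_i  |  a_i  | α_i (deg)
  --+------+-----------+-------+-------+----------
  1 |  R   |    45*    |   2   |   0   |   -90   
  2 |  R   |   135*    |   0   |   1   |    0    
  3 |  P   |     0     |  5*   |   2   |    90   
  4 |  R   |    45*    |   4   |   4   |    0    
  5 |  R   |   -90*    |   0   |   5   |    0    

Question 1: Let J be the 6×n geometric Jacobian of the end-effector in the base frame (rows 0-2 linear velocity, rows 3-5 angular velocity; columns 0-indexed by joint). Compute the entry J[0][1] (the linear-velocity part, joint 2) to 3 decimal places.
-6.682

axis z_1 = (-0.7071,0.7071,0.0000); lever o_n−o_1 = (-5.7175,0.3536,-9.4497)
cross product → J_v[:, 1] = (-6.6820,-6.6820,3.7929)
J_ω[:, 1] = z_1
entry J[0][1] = -6.6820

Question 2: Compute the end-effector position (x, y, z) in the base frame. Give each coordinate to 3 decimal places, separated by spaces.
-5.718 0.354 -7.450

after link 1: o_1 = (0.0000, 0.0000, 2.0000)
after link 2: o_2 = (-0.5000, -0.5000, 1.2929)
after link 3: o_3 = (-5.0355, 2.0355, -0.1213)
after link 4: o_4 = (-6.4497, 4.6213, -4.9497)
after link 5: o_5 = (-5.7175, 0.3536, -7.4497)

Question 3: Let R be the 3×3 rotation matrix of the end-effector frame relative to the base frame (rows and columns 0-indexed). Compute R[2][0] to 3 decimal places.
End-effector x-axis (col 0 of R) = (0.1464,-0.8536,-0.5000)
R[2][0] = -0.5000

-0.500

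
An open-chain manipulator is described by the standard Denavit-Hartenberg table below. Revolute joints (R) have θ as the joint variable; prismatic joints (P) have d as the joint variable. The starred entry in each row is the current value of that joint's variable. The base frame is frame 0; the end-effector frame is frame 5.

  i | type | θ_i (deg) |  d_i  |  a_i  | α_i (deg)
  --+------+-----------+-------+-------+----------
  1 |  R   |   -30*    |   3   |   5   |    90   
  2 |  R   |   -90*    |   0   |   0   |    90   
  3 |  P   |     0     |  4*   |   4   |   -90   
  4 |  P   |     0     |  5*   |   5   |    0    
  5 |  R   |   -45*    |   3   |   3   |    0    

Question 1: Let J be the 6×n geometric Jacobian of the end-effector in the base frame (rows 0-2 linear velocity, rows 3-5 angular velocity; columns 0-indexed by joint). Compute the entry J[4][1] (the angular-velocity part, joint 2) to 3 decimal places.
-0.866

axis z_1 = (-0.5000,-0.8660,0.0000); lever o_n−o_1 = (-9.3012,-3.8675,-11.1213)
cross product → J_v[:, 1] = (9.6313,-5.5607,-6.1213)
J_ω[:, 1] = z_1
entry J[4][1] = -0.8660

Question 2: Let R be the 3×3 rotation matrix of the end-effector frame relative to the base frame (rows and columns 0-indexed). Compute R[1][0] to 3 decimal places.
0.354

End-effector x-axis (col 0 of R) = (-0.6124,0.3536,-0.7071)
R[1][0] = 0.3536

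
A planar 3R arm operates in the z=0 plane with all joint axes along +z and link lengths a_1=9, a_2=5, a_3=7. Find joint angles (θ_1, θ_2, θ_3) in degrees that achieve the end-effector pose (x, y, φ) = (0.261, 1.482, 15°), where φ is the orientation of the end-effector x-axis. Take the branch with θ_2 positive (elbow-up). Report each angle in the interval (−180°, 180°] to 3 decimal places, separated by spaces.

wrist centre = target − a_3·(cos φ, sin φ) = (-6.5005, -0.3297)
cos θ_2 = (42.3650−9²−5²)/(2·9·5) = -0.7071; θ_2 = 134.9959° (elbow-up)
β = atan2(-0.3297,-6.5005) = -177.0962°; ψ = atan2(3.5358,5.4647) = 32.9037°
θ_1 = β − ψ = -209.9999°
θ_3 = φ − θ_1 − θ_2 = 90.0040° (wrapped to (-180°,180°])

150.000 134.996 90.004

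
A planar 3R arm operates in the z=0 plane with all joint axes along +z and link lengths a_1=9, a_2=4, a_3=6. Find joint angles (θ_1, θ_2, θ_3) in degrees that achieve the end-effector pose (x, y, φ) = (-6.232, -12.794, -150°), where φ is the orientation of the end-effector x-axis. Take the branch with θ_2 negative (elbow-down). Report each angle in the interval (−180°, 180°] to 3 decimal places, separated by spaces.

wrist centre = target − a_3·(cos φ, sin φ) = (-1.0358, -9.7940)
cos θ_2 = (96.9954−9²−4²)/(2·9·4) = -0.0001; θ_2 = -90.0036° (elbow-down)
β = atan2(-9.7940,-1.0358) = -96.0374°; ψ = atan2(-4.0000,8.9997) = -23.9631°
θ_1 = β − ψ = -72.0743°
θ_3 = φ − θ_1 − θ_2 = 12.0779° (wrapped to (-180°,180°])

-72.074 -90.004 12.078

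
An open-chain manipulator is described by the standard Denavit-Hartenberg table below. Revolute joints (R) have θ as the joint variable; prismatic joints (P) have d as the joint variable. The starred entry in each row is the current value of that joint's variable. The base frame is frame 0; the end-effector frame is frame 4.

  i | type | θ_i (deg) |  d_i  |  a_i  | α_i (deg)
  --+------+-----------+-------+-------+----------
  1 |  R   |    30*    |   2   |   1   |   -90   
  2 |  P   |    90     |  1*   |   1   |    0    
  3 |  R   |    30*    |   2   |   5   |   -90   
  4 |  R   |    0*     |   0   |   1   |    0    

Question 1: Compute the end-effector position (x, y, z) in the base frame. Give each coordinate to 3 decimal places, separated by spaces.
-3.232 1.598 -4.196

after link 1: o_1 = (0.8660, 0.5000, 2.0000)
after link 2: o_2 = (0.3660, 1.3660, 1.0000)
after link 3: o_3 = (-2.7990, 1.8481, -3.3301)
after link 4: o_4 = (-3.2321, 1.5981, -4.1962)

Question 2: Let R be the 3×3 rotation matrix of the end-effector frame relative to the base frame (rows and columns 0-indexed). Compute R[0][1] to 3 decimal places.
End-effector y-axis (col 1 of R) = (0.5000,-0.8660,-0.0000)
R[0][1] = 0.5000

0.500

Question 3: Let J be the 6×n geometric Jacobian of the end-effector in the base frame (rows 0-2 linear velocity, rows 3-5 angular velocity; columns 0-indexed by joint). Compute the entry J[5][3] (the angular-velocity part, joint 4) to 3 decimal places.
axis z_3 = (-0.7500,-0.4330,0.5000); lever o_n−o_3 = (-0.4330,-0.2500,-0.8660)
cross product → J_v[:, 3] = (0.5000,-0.8660,-0.0000)
J_ω[:, 3] = z_3
entry J[5][3] = 0.5000

0.500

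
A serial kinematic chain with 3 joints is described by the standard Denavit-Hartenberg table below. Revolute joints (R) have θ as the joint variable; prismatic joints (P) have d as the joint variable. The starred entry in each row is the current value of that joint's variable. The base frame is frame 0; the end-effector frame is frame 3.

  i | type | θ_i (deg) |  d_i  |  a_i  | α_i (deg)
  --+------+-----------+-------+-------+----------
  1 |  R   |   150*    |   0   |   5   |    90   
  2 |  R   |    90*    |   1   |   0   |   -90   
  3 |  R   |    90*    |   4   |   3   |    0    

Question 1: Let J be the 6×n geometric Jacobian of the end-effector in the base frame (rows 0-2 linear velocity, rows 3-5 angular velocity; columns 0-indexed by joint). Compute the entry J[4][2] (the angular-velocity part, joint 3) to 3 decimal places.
axis z_2 = (0.8660,-0.5000,0.0000); lever o_n−o_2 = (1.9641,-4.5981,0.0000)
cross product → J_v[:, 2] = (0.0000,-0.0000,-3.0000)
J_ω[:, 2] = z_2
entry J[4][2] = -0.5000

-0.500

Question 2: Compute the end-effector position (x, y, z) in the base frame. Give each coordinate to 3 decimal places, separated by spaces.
-1.866 -1.232 0.000

after link 1: o_1 = (-4.3301, 2.5000, 0.0000)
after link 2: o_2 = (-3.8301, 3.3660, 0.0000)
after link 3: o_3 = (-1.8660, -1.2321, 0.0000)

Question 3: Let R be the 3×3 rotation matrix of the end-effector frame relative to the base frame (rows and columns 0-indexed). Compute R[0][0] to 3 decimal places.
End-effector x-axis (col 0 of R) = (-0.5000,-0.8660,0.0000)
R[0][0] = -0.5000

-0.500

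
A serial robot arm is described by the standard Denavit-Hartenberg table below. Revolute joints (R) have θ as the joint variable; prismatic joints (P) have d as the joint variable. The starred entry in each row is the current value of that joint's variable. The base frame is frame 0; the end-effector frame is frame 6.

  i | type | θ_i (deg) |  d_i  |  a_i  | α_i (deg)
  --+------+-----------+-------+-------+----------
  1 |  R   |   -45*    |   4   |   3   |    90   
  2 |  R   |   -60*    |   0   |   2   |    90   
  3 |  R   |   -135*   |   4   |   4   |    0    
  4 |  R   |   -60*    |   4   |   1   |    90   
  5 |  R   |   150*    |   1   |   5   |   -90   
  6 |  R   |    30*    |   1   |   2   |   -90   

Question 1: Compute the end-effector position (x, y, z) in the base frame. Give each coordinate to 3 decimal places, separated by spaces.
0.194 5.757 -4.991

after link 1: o_1 = (2.1213, -2.1213, 4.0000)
after link 2: o_2 = (2.8284, -2.8284, 2.2679)
after link 3: o_3 = (1.3789, 2.6211, 2.7174)
after link 4: o_4 = (-1.5951, 5.2290, 1.5540)
after link 5: o_5 = (-1.4463, 5.2992, -3.5424)
after link 6: o_6 = (0.1943, 5.7567, -4.9913)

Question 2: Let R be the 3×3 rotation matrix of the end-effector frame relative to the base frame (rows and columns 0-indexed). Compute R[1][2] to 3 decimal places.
0.586

End-effector z-axis (col 2 of R) = (0.4382,0.5863,0.6813)
R[1][2] = 0.5863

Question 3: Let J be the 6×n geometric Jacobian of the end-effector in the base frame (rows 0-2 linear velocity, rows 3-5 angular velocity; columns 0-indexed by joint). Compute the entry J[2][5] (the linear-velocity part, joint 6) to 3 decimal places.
1.363

axis z_5 = (0.7926,-0.6096,0.0148); lever o_n−o_5 = (1.6405,0.4575,-1.4489)
cross product → J_v[:, 5] = (0.8765,1.1726,1.3627)
J_ω[:, 5] = z_5
entry J[2][5] = 1.3627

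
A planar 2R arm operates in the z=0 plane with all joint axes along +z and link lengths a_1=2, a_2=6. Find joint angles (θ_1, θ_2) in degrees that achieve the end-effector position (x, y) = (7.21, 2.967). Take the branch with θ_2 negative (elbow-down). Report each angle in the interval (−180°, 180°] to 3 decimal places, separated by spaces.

44.989 -29.988

cos θ_2 = (60.7872−2²−6²)/(2·2·6) = 0.8661; θ_2 = -29.9877° (elbow-down)
β = atan2(2.9670,7.2100) = 22.3677°; ψ = atan2(-2.9989,7.1968) = -22.6213°
θ_1 = β − ψ = 44.9891°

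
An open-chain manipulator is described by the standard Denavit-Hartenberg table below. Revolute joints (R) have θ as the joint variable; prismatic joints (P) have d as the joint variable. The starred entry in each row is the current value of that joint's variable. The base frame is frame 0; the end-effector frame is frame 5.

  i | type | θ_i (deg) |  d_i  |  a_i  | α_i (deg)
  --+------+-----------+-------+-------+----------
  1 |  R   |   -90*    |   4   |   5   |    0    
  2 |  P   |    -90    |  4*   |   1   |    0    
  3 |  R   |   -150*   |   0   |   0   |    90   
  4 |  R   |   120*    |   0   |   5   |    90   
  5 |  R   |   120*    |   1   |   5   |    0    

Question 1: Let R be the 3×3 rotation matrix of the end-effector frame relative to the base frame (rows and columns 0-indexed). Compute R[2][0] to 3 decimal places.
End-effector x-axis (col 0 of R) = (0.6495,-0.6250,-0.4330)
R[2][0] = -0.4330

-0.433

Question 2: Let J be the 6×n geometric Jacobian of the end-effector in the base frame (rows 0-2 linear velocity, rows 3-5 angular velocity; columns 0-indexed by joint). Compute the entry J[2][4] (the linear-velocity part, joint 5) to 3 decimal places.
axis z_4 = (0.7500,0.4330,0.5000); lever o_n−o_4 = (3.9976,-2.6920,-1.6651)
cross product → J_v[:, 4] = (0.6250,3.2476,-3.7500)
J_ω[:, 4] = z_4
entry J[2][4] = -3.7500

-3.750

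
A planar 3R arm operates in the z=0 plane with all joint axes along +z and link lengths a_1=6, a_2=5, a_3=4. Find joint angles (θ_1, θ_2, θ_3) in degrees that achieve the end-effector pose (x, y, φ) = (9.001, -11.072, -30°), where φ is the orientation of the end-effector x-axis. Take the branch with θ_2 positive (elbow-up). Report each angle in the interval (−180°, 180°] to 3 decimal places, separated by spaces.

wrist centre = target − a_3·(cos φ, sin φ) = (5.5369, -9.0720)
cos θ_2 = (112.9584−6²−5²)/(2·6·5) = 0.8660; θ_2 = 30.0059° (elbow-up)
β = atan2(-9.0720,5.5369) = -58.6031°; ψ = atan2(2.5004,10.3299) = 13.6073°
θ_1 = β − ψ = -72.2104°
θ_3 = φ − θ_1 − θ_2 = 12.2045° (wrapped to (-180°,180°])

-72.210 30.006 12.204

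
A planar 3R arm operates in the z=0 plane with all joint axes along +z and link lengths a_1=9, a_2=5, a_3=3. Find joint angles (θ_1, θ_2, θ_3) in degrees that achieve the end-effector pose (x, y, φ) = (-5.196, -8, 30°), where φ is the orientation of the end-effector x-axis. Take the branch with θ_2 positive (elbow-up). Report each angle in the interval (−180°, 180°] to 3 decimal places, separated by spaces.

wrist centre = target − a_3·(cos φ, sin φ) = (-7.7941, -9.5000)
cos θ_2 = (150.9976−9²−5²)/(2·9·5) = 0.5000; θ_2 = 60.0017° (elbow-up)
β = atan2(-9.5000,-7.7941) = -129.3664°; ψ = atan2(4.3302,11.4999) = 20.6336°
θ_1 = β − ψ = -150.0000°
θ_3 = φ − θ_1 − θ_2 = 119.9983° (wrapped to (-180°,180°])

-150.000 60.002 119.998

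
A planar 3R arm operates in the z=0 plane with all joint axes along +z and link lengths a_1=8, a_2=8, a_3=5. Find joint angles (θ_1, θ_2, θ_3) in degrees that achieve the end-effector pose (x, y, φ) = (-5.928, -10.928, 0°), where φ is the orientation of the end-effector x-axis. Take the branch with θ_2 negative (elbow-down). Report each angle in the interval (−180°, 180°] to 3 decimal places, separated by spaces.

wrist centre = target − a_3·(cos φ, sin φ) = (-10.9280, -10.9280)
cos θ_2 = (238.8424−8²−8²)/(2·8·8) = 0.8660; θ_2 = -30.0080° (elbow-down)
β = atan2(-10.9280,-10.9280) = -135.0000°; ψ = atan2(-4.0010,14.9276) = -15.0040°
θ_1 = β − ψ = -119.9960°
θ_3 = φ − θ_1 − θ_2 = 150.0040° (wrapped to (-180°,180°])

-119.996 -30.008 150.004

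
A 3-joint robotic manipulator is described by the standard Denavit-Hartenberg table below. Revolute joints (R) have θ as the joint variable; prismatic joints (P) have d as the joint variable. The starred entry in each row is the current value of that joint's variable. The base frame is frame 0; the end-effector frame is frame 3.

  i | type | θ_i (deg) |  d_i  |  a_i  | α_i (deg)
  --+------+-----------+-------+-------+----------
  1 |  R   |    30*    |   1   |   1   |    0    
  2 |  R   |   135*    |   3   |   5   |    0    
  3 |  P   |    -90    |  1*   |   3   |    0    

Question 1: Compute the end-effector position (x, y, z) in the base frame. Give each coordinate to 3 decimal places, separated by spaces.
-3.187 4.692 5.000

after link 1: o_1 = (0.8660, 0.5000, 1.0000)
after link 2: o_2 = (-3.9636, 1.7941, 4.0000)
after link 3: o_3 = (-3.1871, 4.6919, 5.0000)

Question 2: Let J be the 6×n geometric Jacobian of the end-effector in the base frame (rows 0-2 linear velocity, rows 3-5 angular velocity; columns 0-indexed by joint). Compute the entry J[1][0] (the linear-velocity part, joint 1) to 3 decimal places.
-3.187

axis z_0 = ẑ; lever o_n−o_0 = (-3.1871,4.6919,5.0000)
cross product → J_v[:, 0] = (-4.6919,-3.1871,0.0000)
J_ω[:, 0] = z_0
entry J[1][0] = -3.1871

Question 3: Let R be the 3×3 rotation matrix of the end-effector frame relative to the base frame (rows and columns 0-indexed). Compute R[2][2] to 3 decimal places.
End-effector z-axis (col 2 of R) = (0.0000,0.0000,1.0000)
R[2][2] = 1.0000

1.000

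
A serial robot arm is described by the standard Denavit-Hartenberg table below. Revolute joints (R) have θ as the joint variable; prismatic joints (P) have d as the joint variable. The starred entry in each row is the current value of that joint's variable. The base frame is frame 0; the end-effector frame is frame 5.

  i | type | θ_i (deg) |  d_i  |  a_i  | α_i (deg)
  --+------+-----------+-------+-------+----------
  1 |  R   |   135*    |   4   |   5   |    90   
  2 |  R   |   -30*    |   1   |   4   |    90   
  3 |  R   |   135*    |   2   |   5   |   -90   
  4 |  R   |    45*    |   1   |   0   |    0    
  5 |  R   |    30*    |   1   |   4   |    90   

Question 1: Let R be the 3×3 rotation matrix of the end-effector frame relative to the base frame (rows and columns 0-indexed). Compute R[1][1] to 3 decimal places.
-0.933

End-effector y-axis (col 1 of R) = (-0.0670,-0.9330,0.3536)
R[1][1] = -0.9330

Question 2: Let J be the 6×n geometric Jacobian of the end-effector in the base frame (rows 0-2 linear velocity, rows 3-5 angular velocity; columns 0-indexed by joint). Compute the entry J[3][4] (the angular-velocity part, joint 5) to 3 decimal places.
-0.067

axis z_4 = (-0.0670,-0.9330,0.3536); lever o_n−o_4 = (-0.4671,0.5024,4.0656)
cross product → J_v[:, 4] = (-3.9709,0.1072,-0.4694)
J_ω[:, 4] = z_4
entry J[3][4] = -0.0670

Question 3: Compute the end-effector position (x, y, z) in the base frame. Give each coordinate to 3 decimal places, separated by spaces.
-0.440 5.889 6.455

after link 1: o_1 = (-3.5355, 3.5355, 4.0000)
after link 2: o_2 = (-5.2779, 6.6921, 2.0000)
after link 3: o_3 = (0.0943, 6.3200, 2.0357)
after link 4: o_4 = (0.0273, 5.3869, 2.3893)
after link 5: o_5 = (-0.4398, 5.8893, 6.4549)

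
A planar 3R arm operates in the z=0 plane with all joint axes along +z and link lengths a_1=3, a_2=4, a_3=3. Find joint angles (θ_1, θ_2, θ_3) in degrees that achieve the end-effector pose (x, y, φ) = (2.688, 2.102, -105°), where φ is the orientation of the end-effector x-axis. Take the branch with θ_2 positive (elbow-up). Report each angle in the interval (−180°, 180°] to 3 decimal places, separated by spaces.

20.566 59.999 174.434

wrist centre = target − a_3·(cos φ, sin φ) = (3.4645, 4.9998)
cos θ_2 = (37.0002−3²−4²)/(2·3·4) = 0.5000; θ_2 = 59.9993° (elbow-up)
β = atan2(4.9998,3.4645) = 55.2810°; ψ = atan2(3.4641,5.0000) = 34.7146°
θ_1 = β − ψ = 20.5664°
θ_3 = φ − θ_1 − θ_2 = 174.4342° (wrapped to (-180°,180°])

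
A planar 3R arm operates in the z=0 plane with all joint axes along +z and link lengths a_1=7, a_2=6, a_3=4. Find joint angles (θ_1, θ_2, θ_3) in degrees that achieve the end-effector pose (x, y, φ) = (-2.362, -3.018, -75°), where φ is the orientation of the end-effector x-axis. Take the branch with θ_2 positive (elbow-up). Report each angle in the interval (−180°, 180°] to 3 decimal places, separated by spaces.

wrist centre = target − a_3·(cos φ, sin φ) = (-3.3973, 0.8457)
cos θ_2 = (12.2567−7²−6²)/(2·7·6) = -0.8660; θ_2 = 149.9961° (elbow-up)
β = atan2(0.8457,-3.3973) = 166.0212°; ψ = atan2(3.0004,1.8040) = 58.9824°
θ_1 = β − ψ = 107.0388°
θ_3 = φ − θ_1 − θ_2 = 27.9651° (wrapped to (-180°,180°])

107.039 149.996 27.965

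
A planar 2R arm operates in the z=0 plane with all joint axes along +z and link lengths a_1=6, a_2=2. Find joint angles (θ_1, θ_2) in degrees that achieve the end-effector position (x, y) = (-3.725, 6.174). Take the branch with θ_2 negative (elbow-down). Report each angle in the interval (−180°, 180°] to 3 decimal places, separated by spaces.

135.005 -60.017

cos θ_2 = (51.9939−6²−2²)/(2·6·2) = 0.4997; θ_2 = -60.0168° (elbow-down)
β = atan2(6.1740,-3.7250) = 121.1041°; ψ = atan2(-1.7323,6.9995) = -13.9011°
θ_1 = β − ψ = 135.0052°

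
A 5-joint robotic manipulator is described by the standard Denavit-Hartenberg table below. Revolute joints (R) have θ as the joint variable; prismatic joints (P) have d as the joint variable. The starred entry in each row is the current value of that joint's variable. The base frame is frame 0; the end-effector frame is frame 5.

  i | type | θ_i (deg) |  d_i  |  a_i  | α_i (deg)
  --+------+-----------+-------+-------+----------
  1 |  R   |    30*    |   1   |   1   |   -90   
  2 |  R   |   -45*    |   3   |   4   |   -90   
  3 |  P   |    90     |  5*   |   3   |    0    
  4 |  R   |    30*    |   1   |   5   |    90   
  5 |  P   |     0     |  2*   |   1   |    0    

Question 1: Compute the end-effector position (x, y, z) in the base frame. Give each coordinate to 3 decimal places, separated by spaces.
9.311 -1.779 -1.311

after link 1: o_1 = (0.8660, 0.5000, 1.0000)
after link 2: o_2 = (1.8155, 4.5123, 3.8284)
after link 3: o_3 = (6.3774, 3.6820, 0.2929)
after link 4: o_4 = (7.6239, -0.5983, -2.1820)
after link 5: o_5 = (9.3114, -1.7788, -1.3108)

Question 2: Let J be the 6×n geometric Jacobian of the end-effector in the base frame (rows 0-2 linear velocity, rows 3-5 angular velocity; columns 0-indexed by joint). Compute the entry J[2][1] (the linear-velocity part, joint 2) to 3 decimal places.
axis z_1 = (-0.5000,0.8660,0.0000); lever o_n−o_1 = (8.4453,-2.2788,-2.3108)
cross product → J_v[:, 1] = (-2.0012,-1.1554,-6.1745)
J_ω[:, 1] = z_1
entry J[2][1] = -6.1745

-6.174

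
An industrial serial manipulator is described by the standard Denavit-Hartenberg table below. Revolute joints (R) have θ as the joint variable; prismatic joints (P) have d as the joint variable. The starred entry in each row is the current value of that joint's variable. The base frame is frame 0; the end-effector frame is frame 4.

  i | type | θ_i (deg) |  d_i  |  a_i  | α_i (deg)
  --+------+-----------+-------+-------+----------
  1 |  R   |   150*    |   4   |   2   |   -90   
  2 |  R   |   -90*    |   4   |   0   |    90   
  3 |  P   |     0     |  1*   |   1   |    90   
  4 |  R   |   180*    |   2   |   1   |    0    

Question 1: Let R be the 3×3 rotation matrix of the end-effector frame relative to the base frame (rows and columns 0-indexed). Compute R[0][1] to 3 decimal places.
-0.866

End-effector y-axis (col 1 of R) = (-0.8660,0.5000,-0.0000)
R[0][1] = -0.8660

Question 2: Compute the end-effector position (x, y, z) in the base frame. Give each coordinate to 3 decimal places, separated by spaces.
after link 1: o_1 = (-1.7321, 1.0000, 4.0000)
after link 2: o_2 = (-3.7321, -2.4641, 4.0000)
after link 3: o_3 = (-2.8660, -2.9641, 5.0000)
after link 4: o_4 = (-1.8660, -1.2321, 4.0000)

-1.866 -1.232 4.000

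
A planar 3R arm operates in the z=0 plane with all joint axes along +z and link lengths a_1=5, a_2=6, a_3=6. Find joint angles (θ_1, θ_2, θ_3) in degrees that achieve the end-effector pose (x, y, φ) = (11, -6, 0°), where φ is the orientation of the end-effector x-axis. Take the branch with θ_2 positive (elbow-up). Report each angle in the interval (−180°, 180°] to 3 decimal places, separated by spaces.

wrist centre = target − a_3·(cos φ, sin φ) = (5.0000, -6.0000)
cos θ_2 = (61.0000−5²−6²)/(2·5·6) = 0.0000; θ_2 = 90.0000° (elbow-up)
β = atan2(-6.0000,5.0000) = -50.1944°; ψ = atan2(6.0000,5.0000) = 50.1944°
θ_1 = β − ψ = -100.3889°
θ_3 = φ − θ_1 − θ_2 = 10.3889° (wrapped to (-180°,180°])

-100.389 90.000 10.389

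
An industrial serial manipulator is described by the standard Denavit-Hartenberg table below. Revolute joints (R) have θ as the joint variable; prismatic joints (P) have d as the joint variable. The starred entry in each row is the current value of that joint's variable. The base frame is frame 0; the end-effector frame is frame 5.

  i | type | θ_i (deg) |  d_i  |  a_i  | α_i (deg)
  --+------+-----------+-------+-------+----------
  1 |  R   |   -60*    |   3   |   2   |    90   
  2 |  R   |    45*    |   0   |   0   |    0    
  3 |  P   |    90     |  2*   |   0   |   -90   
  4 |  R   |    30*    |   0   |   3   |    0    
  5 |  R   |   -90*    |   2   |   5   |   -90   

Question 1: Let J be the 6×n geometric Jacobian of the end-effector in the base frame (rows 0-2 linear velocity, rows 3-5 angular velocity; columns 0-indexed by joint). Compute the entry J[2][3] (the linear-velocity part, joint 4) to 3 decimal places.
2.001

axis z_3 = (-0.3536,0.6124,-0.7071); lever o_n−o_3 = (-4.9605,2.9316,2.1907)
cross product → J_v[:, 3] = (3.4145,4.2821,2.0012)
J_ω[:, 3] = z_3
entry J[2][3] = 2.0012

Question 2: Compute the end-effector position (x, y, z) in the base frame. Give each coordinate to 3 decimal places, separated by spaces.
after link 1: o_1 = (1.0000, -1.7321, 3.0000)
after link 2: o_2 = (1.0000, -1.7321, 3.0000)
after link 3: o_3 = (-0.7321, -2.7321, 3.0000)
after link 4: o_4 = (-0.3516, -0.3911, 4.8371)
after link 5: o_5 = (-5.6926, 0.1996, 5.1907)

-5.693 0.200 5.191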